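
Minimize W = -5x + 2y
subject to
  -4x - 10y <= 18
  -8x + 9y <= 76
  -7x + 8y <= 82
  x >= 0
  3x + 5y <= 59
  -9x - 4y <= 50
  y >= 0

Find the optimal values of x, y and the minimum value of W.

Corner points and W = -5x + 2y:
  (0, 76/9) → W = 152/9
  (151/67, 700/67) → W = 645/67
  (0, 0) → W = 0
  (59/3, 0) → W = -295/3

The binding constraints are 3x + 5y = 59 and y = 0.
Solving simultaneously gives x = 59/3, y = 0.

x = 59/3, y = 0, minimum W = -295/3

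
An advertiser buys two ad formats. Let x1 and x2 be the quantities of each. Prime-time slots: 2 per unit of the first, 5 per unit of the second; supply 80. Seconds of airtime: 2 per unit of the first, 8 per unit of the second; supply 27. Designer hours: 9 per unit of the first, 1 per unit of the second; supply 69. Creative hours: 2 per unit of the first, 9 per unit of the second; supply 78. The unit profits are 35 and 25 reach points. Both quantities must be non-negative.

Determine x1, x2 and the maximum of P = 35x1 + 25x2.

x1 = 15/2, x2 = 3/2, maximum P = 300

Vertices and P = 35x1 + 25x2:
  (0, 0) → P = 0
  (0, 27/8) → P = 675/8
  (23/3, 0) → P = 805/3
  (15/2, 3/2) → P = 300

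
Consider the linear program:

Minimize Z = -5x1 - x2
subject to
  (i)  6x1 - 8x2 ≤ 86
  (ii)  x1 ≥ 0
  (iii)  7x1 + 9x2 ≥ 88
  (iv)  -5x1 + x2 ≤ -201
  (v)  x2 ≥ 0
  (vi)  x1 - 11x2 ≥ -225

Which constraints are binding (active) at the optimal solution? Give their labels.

(i) and (vi)

Vertices and Z = -5x1 - x2:
  (761/17, 388/17) → Z = -4193/17
  (1373/29, 718/29) → Z = -7583/29
  (406/9, 221/9) → Z = -2251/9

The minimum is at (1373/29, 718/29). Substituting into each constraint, equality holds for (i) and (vi); the remaining constraints have slack.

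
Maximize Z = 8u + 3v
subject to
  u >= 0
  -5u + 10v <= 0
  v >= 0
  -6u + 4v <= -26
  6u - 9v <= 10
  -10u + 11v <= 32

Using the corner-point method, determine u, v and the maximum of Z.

Extreme points and Z = 8u + 3v:
  (13/2, 13/4) → Z = 247/4
  (20/3, 10/3) → Z = 190/3
  (97/15, 16/5) → Z = 184/3

u = 20/3, v = 10/3, maximum Z = 190/3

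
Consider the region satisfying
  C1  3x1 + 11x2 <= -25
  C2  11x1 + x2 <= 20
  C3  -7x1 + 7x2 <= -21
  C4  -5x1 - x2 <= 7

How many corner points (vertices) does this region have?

4

Pairwise boundary intersections that survive every other constraint:
  (245/118, -335/118)
  (4/7, -17/7)
  (9/2, -59/2)
  (-2/3, -11/3)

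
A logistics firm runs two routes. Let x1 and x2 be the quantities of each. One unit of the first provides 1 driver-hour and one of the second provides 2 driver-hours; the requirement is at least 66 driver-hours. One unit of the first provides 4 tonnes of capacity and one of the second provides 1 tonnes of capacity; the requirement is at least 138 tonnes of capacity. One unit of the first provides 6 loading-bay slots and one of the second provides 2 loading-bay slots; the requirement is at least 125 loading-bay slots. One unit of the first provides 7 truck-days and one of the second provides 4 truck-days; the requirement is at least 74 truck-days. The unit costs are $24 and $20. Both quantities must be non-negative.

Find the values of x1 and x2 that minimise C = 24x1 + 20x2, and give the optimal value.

Corner points and C = 24x1 + 20x2:
  (0, 138) → C = 2760
  (66, 0) → C = 1584
  (30, 18) → C = 1080
The feasible region is unbounded (it extends along (0, 1), (1, 0)), but C strictly increases along every unbounded feasible direction, so there is no improving ray and the minimum is attained at a vertex.

The binding constraints are x1 + 2x2 = 66 and 4x1 + x2 = 138.
Solving simultaneously gives x1 = 30, x2 = 18.

x1 = 30, x2 = 18, minimum C = 1080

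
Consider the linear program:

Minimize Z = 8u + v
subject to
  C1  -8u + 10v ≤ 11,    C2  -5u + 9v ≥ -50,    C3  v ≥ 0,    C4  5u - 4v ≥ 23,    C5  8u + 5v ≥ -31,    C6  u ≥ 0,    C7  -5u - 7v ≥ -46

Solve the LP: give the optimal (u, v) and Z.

u = 23/5, v = 0, minimum Z = 184/5

Feasible corners and Z = 8u + v:
  (23/5, 0) → Z = 184/5
  (46/5, 0) → Z = 368/5
  (69/11, 23/11) → Z = 575/11

The optimum lies where v = 0 and 5u - 4v = 23.
Solving simultaneously gives u = 23/5, v = 0.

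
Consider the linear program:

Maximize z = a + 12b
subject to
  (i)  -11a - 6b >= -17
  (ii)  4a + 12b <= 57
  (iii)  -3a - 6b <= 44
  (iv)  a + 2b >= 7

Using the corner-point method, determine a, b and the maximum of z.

Extreme points and z = a + 12b:
  (-23/18, 559/108) → z = 365/6
  (-1/2, 15/4) → z = 89/2
  (-15/2, 29/4) → z = 159/2

The binding constraints are 4a + 12b = 57 and a + 2b = 7.
Solving simultaneously gives a = -15/2, b = 29/4.

a = -15/2, b = 29/4, maximum z = 159/2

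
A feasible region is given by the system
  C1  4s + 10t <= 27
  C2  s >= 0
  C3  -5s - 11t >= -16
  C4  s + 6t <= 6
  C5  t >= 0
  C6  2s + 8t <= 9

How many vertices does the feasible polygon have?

5

Of the 15 pairwise boundary intersections, those satisfying every inequality are:
  (0, 1)
  (0, 0)
  (16/5, 0)
  (29/18, 13/18)
  (3/2, 3/4)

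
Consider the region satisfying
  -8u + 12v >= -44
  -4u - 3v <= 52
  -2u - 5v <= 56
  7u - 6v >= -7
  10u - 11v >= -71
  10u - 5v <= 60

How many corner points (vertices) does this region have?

4

Pairwise boundary intersections that survive every other constraint:
  (-41/6, -74/9)
  (25/4, 1/2)
  (-37/5, -112/15)
  (79/5, 98/5)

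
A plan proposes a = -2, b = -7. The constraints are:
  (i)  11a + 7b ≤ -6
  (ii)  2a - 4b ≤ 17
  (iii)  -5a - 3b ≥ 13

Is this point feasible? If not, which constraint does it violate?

not feasible — violates (ii)

Constraint (ii): 2a - 4b = 24, which is not ≤ 17. All other constraints are satisfied.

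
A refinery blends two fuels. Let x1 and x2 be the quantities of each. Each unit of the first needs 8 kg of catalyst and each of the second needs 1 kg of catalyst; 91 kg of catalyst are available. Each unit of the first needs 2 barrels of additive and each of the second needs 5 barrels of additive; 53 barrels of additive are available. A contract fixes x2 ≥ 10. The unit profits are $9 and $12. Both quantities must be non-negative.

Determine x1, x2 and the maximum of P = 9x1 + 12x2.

x1 = 3/2, x2 = 10, maximum P = 267/2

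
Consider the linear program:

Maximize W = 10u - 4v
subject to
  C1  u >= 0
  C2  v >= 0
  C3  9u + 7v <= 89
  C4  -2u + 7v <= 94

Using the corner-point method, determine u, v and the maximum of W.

Corner points and W = 10u - 4v:
  (0, 0) → W = 0
  (0, 89/7) → W = -356/7
  (89/9, 0) → W = 890/9

The binding constraints are v = 0 and 9u + 7v = 89.
Solving simultaneously gives u = 89/9, v = 0.

u = 89/9, v = 0, maximum W = 890/9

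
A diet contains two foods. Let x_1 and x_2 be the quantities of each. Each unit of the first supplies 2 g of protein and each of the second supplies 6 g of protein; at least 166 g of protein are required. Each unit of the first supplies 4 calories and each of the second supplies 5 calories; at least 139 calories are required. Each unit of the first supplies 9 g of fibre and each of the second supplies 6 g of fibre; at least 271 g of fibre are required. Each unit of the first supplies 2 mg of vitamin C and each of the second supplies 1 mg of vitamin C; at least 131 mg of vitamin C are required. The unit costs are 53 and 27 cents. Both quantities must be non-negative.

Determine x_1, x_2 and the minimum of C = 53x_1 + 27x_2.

Corner points and C = 53x_1 + 27x_2:
  (0, 131) → C = 3537
  (83, 0) → C = 4399
  (62, 7) → C = 3475
The feasible region is unbounded (it extends along (0, 1), (1, 0)), but C strictly increases along every unbounded feasible direction, so there is no improving ray and the minimum is attained at a vertex.

At the optimal vertex, 2x_1 + 6x_2 = 166 and 2x_1 + x_2 = 131.
Solving simultaneously gives x_1 = 62, x_2 = 7.

x_1 = 62, x_2 = 7, minimum C = 3475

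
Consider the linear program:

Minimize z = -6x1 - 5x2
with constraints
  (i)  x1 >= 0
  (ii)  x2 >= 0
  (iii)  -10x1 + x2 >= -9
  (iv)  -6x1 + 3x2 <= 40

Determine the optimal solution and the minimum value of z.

x1 = 67/24, x2 = 227/12, minimum z = -334/3

Extreme points and z = -6x1 - 5x2:
  (0, 0) → z = 0
  (0, 40/3) → z = -200/3
  (9/10, 0) → z = -27/5
  (67/24, 227/12) → z = -334/3

The binding constraints are -10x1 + x2 = -9 and -6x1 + 3x2 = 40.
Solving simultaneously gives x1 = 67/24, x2 = 227/12.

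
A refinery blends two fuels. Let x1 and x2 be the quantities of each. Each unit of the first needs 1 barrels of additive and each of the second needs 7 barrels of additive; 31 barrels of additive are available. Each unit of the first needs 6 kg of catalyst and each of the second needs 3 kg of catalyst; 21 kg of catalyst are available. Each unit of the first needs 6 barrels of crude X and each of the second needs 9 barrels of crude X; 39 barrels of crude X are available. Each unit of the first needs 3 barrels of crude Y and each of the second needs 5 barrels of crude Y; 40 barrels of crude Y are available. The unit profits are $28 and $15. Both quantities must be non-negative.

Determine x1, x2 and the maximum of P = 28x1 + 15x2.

Feasible corners and P = 28x1 + 15x2:
  (0, 0) → P = 0
  (0, 13/3) → P = 65
  (7/2, 0) → P = 98
  (2, 3) → P = 101

x1 = 2, x2 = 3, maximum P = 101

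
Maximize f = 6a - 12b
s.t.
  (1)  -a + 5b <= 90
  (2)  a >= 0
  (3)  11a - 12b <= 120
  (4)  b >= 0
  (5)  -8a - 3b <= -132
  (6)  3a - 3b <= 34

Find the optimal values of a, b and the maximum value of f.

Vertices and f = 6a - 12b:
  (390/43, 852/43) → f = -7884/43
  (110/3, 76/3) → f = -84
  (648/43, 164/43) → f = 1920/43
  (16, 14/3) → f = 40

At the optimal vertex, 11a - 12b = 120 and -8a - 3b = -132.
Solving simultaneously gives a = 648/43, b = 164/43.

a = 648/43, b = 164/43, maximum f = 1920/43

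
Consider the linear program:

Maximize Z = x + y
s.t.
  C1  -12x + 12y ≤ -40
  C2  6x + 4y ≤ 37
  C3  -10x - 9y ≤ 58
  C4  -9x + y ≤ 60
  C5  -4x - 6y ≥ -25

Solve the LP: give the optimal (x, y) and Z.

The optimum lies where 6x + 4y = 37 and -4x - 6y = -25.
Solving simultaneously gives x = 61/10, y = 1/10.

x = 61/10, y = 1/10, maximum Z = 31/5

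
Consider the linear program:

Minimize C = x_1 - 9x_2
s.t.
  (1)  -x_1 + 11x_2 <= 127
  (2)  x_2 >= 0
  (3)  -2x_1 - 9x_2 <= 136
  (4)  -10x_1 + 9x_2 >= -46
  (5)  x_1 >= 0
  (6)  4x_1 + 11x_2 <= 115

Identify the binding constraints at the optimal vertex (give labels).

(5) and (6)

Corner points and C = x_1 - 9x_2:
  (23/5, 0) → C = 23/5
  (0, 0) → C = 0
  (1541/146, 483/73) → C = -7153/146
  (0, 115/11) → C = -1035/11

The minimum is at (0, 115/11). Substituting into each constraint, equality holds for (5) and (6); the remaining constraints have slack.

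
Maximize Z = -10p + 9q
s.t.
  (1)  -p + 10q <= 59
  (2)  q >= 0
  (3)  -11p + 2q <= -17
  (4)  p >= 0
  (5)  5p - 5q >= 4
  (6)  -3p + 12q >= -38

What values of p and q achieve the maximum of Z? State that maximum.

p = 77/45, q = 41/45, maximum Z = -401/45

Feasible corners and Z = -10p + 9q:
  (67/9, 299/45) → Z = -659/45
  (544/9, 215/18) → Z = -8945/18
  (17/11, 0) → Z = -170/11
  (38/3, 0) → Z = -380/3
  (77/45, 41/45) → Z = -401/45

At the optimal vertex, -11p + 2q = -17 and 5p - 5q = 4.
Solving simultaneously gives p = 77/45, q = 41/45.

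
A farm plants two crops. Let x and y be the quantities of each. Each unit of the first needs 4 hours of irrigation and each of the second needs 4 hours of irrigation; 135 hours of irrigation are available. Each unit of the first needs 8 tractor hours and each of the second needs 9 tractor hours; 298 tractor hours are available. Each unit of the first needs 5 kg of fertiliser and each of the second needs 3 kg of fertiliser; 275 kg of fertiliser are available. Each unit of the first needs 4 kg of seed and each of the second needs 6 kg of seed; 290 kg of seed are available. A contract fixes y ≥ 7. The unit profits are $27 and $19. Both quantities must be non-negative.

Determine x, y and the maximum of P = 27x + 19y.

x = 107/4, y = 7, maximum P = 3421/4

Vertices and P = 27x + 19y:
  (0, 298/9) → P = 5662/9
  (0, 7) → P = 133
  (23/4, 28) → P = 2749/4
  (107/4, 7) → P = 3421/4

The optimum lies where 4x + 4y = 135 and y = 7.
Solving simultaneously gives x = 107/4, y = 7.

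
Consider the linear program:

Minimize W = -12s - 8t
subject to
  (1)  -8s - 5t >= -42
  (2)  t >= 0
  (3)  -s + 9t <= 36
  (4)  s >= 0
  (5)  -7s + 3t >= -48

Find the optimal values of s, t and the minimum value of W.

Vertices and W = -12s - 8t:
  (21/4, 0) → W = -63
  (18/7, 30/7) → W = -456/7
  (0, 0) → W = 0
  (0, 4) → W = -32

At the optimal vertex, -8s - 5t = -42 and -s + 9t = 36.
Solving simultaneously gives s = 18/7, t = 30/7.

s = 18/7, t = 30/7, minimum W = -456/7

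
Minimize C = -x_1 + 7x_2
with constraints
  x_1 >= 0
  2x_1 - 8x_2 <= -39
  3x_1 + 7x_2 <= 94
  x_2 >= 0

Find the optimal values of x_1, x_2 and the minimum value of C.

Corner points and C = -x_1 + 7x_2:
  (0, 39/8) → C = 273/8
  (0, 94/7) → C = 94
  (479/38, 305/38) → C = 828/19

The binding constraints are x_1 = 0 and 2x_1 - 8x_2 = -39.
Solving simultaneously gives x_1 = 0, x_2 = 39/8.

x_1 = 0, x_2 = 39/8, minimum C = 273/8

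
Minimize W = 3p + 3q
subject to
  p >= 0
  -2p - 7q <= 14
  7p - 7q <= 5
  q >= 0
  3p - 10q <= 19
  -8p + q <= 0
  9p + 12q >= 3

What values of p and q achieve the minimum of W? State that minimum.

p = 1/35, q = 8/35, minimum W = 27/35

Vertices and W = 3p + 3q:
  (5/7, 0) → W = 15/7
  (1/3, 0) → W = 1
  (1/35, 8/35) → W = 27/35
The feasible region is unbounded (it extends along (1, 1), (1, 8)), but W strictly increases along every unbounded feasible direction, so there is no improving ray and the minimum is attained at a vertex.

At the optimal vertex, -8p + q = 0 and 9p + 12q = 3.
Solving simultaneously gives p = 1/35, q = 8/35.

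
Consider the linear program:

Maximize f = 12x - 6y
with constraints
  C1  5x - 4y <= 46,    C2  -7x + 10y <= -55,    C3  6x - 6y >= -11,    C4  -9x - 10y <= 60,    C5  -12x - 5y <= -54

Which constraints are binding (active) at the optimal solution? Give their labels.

C1 and C2

Vertices and f = 12x - 6y:
  (120/11, 47/22) → f = 1299/11
  (446/73, -282/73) → f = 7044/73
  (163/31, -282/155) → f = 11472/155

The maximum is at (120/11, 47/22). Substituting into each constraint, equality holds for C1 and C2; the remaining constraints have slack.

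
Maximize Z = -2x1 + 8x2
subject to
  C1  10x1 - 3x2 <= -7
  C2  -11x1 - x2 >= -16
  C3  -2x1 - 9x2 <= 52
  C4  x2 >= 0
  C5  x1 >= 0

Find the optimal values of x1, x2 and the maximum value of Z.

x1 = 0, x2 = 16, maximum Z = 128

Vertices and Z = -2x1 + 8x2:
  (41/43, 237/43) → Z = 1814/43
  (0, 7/3) → Z = 56/3
  (0, 16) → Z = 128

The optimum lies where -11x1 - x2 = -16 and x1 = 0.
Solving simultaneously gives x1 = 0, x2 = 16.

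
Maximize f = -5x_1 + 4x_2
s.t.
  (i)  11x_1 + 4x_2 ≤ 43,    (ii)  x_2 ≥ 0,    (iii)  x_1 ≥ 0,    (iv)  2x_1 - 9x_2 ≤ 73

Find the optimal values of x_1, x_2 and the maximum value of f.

Corner points and f = -5x_1 + 4x_2:
  (43/11, 0) → f = -215/11
  (0, 43/4) → f = 43
  (0, 0) → f = 0

The binding constraints are 11x_1 + 4x_2 = 43 and x_1 = 0.
Solving simultaneously gives x_1 = 0, x_2 = 43/4.

x_1 = 0, x_2 = 43/4, maximum f = 43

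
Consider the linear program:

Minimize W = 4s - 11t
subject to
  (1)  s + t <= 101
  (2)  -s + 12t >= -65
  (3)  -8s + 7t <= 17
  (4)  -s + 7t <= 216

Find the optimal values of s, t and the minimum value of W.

s = 199/7, t = 1711/49, minimum W = -13249/49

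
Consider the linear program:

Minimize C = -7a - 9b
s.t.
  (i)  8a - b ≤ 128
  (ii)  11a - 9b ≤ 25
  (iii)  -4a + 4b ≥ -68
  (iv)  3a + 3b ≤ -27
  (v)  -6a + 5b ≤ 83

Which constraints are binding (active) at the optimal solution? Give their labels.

(iv) and (v)

Extreme points and C = -7a - 9b:
  (-64, -81) → C = 1177
  (-14/5, -31/5) → C = 377/5
  (-168, -185) → C = 2841
  (-128/11, 29/11) → C = 635/11

The minimum is at (-128/11, 29/11). Substituting into each constraint, equality holds for (iv) and (v); the remaining constraints have slack.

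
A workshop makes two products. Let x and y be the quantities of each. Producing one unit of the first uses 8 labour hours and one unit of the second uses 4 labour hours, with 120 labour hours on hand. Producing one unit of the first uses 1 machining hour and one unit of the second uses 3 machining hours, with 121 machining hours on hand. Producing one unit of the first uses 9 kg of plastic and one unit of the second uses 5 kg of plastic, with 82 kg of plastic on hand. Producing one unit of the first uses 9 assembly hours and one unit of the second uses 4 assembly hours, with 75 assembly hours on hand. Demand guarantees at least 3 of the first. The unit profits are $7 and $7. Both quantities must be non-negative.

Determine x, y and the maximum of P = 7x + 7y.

x = 3, y = 11, maximum P = 98

Corner points and P = 7x + 7y:
  (25/3, 0) → P = 175/3
  (3, 0) → P = 21
  (47/9, 7) → P = 770/9
  (3, 11) → P = 98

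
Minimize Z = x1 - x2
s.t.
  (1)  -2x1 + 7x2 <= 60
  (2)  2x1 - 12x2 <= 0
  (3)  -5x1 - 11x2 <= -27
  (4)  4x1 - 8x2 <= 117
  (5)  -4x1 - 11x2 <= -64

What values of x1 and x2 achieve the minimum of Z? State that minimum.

x1 = -106/25, x2 = 184/25, minimum Z = -58/5

Extreme points and Z = x1 - x2:
  (433/4, 79/2) → Z = 275/4
  (-106/25, 184/25) → Z = -58/5
  (351/8, 117/16) → Z = 585/16
  (384/35, 64/35) → Z = 64/7

At the optimal vertex, -2x1 + 7x2 = 60 and -4x1 - 11x2 = -64.
Solving simultaneously gives x1 = -106/25, x2 = 184/25.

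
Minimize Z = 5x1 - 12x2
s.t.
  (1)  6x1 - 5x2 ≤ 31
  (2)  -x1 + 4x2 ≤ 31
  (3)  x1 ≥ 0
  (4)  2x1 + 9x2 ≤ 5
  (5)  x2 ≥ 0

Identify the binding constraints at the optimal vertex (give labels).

(3) and (4)

Extreme points and Z = 5x1 - 12x2:
  (0, 5/9) → Z = -20/3
  (0, 0) → Z = 0
  (5/2, 0) → Z = 25/2

The minimum is at (0, 5/9). Substituting into each constraint, equality holds for (3) and (4); the remaining constraints have slack.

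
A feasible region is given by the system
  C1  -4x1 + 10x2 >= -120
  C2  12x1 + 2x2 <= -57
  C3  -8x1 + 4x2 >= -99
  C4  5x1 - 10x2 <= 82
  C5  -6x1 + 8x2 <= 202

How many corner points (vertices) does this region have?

Pairwise boundary intersections that survive every other constraint:
  (-38, -136/5)
  (-745/7, -382/7)
  (-203/65, -1269/130)
  (-215/27, 347/18)

4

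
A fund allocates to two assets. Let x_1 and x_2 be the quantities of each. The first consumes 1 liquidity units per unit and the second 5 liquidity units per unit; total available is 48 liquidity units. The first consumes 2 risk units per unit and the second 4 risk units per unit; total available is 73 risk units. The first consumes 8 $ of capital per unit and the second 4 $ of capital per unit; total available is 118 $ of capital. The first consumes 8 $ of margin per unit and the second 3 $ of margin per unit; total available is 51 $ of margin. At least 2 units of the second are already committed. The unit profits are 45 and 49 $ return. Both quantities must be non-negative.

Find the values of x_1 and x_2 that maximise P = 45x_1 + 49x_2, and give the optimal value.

Vertices and P = 45x_1 + 49x_2:
  (0, 48/5) → P = 2352/5
  (0, 2) → P = 98
  (3, 9) → P = 576
  (45/8, 2) → P = 2809/8

The binding constraints are x_1 + 5x_2 = 48 and 8x_1 + 3x_2 = 51.
Solving simultaneously gives x_1 = 3, x_2 = 9.

x_1 = 3, x_2 = 9, maximum P = 576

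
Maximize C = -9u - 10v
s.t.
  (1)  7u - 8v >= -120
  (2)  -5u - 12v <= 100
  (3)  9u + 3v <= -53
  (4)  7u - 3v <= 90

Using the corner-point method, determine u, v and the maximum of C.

u = -560/31, v = -25/31, maximum C = 5290/31

Extreme points and C = -9u - 10v:
  (-560/31, -25/31) → C = 5290/31
  (-784/93, 709/93) → C = -34/93
  (-112/31, -635/93) → C = 9374/93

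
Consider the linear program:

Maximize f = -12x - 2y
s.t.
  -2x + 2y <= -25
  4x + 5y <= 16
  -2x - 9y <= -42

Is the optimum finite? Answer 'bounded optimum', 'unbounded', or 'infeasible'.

infeasible

The boundaries -2x + 2y = -25 and 4x + 5y = 16 meet at (157/18, -34/9), but that point violates -2x - 9y ≤ -42. Every candidate vertex is excluded by some other constraint, so the feasible region is empty.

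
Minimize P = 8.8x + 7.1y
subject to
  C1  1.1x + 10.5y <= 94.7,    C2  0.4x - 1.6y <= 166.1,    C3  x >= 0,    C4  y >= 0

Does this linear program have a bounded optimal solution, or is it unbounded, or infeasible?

Vertices and P = 8.8x + 7.1y:
  (0, 947/105) → P = 67237/1050
  (947/11, 0) → P = 757.6
  (0, 0) → P = 0
The feasible region has finitely many vertices and no improving ray; the minimum is 0 at (0, 0).

bounded optimum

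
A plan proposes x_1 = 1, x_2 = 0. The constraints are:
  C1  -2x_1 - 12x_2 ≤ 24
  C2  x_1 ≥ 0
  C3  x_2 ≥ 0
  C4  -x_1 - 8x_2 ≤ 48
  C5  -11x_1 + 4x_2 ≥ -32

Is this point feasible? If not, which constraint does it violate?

feasible

C1: -2 ≤ 24 ✓
C2: 1 ≥ 0 ✓
C3: 0 ≥ 0 ✓
C4: -1 ≤ 48 ✓
C5: -11 ≥ -32 ✓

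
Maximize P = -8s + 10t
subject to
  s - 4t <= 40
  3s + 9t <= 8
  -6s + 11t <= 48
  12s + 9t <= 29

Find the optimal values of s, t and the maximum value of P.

s = -632/13, t = -288/13, maximum P = 2176/13

Vertices and P = -8s + 10t:
  (-632/13, -288/13) → P = 2176/13
  (476/57, -451/57) → P = -8318/57
  (-344/87, 64/29) → P = 4672/87
  (7/3, 1/9) → P = -158/9

The binding constraints are s - 4t = 40 and -6s + 11t = 48.
Solving simultaneously gives s = -632/13, t = -288/13.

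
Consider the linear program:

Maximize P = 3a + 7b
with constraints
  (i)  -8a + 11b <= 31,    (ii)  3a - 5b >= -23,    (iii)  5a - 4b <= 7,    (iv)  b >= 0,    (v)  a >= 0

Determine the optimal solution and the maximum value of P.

a = 201/23, b = 211/23, maximum P = 2080/23

Extreme points and P = 3a + 7b:
  (201/23, 211/23) → P = 2080/23
  (0, 31/11) → P = 217/11
  (7/5, 0) → P = 21/5
  (0, 0) → P = 0

The binding constraints are -8a + 11b = 31 and 5a - 4b = 7.
Solving simultaneously gives a = 201/23, b = 211/23.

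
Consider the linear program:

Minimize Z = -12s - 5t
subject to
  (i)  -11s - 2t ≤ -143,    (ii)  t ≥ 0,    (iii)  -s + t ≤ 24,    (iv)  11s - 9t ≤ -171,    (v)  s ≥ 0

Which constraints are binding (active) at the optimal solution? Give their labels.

Vertices and Z = -12s - 5t:
  (95/13, 407/13) → Z = -3175/13
  (945/121, 314/11) → Z = -28610/121
  (45/2, 93/2) → Z = -1005/2

The minimum is at (45/2, 93/2). Substituting into each constraint, equality holds for (iii) and (iv); the remaining constraints have slack.

(iii) and (iv)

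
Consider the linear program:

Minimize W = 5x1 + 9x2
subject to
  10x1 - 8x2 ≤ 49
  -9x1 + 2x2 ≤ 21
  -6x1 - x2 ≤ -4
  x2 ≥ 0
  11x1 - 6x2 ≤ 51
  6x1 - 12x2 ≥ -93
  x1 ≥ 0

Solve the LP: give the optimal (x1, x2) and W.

Vertices and W = 5x1 + 9x2:
  (2/3, 0) → W = 10/3
  (0, 4) → W = 36
  (51/11, 0) → W = 255/11
  (195/16, 443/32) → W = 5937/32
  (0, 31/4) → W = 279/4

x1 = 2/3, x2 = 0, minimum W = 10/3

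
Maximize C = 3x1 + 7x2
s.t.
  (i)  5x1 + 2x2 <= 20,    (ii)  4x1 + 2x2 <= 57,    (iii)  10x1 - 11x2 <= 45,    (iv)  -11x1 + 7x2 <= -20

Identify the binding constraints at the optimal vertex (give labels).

Feasible corners and C = 3x1 + 7x2:
  (62/15, -1/3) → C = 151/15
  (60/19, 40/19) → C = 460/19
  (-95/51, -295/51) → C = -2350/51

The maximum is at (60/19, 40/19). Substituting into each constraint, equality holds for (i) and (iv); the remaining constraints have slack.

(i) and (iv)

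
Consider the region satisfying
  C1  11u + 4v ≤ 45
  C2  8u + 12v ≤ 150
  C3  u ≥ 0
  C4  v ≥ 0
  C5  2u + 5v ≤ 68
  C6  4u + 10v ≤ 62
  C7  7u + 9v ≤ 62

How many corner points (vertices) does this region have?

Of the 20 pairwise boundary intersections, those satisfying every inequality are:
  (45/11, 0)
  (157/71, 367/71)
  (0, 0)
  (0, 31/5)
  (31/17, 93/17)

5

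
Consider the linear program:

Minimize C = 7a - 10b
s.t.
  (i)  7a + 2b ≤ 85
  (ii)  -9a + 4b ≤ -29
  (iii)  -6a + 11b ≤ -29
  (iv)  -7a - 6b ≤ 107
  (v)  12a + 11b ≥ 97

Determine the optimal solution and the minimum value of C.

Extreme points and C = 7a - 10b:
  (993/89, 307/89) → C = 3881/89
  (741/53, -341/53) → C = 8597/53
  (7, 13/11) → C = 409/11

The optimum lies where -6a + 11b = -29 and 12a + 11b = 97.
Solving simultaneously gives a = 7, b = 13/11.

a = 7, b = 13/11, minimum C = 409/11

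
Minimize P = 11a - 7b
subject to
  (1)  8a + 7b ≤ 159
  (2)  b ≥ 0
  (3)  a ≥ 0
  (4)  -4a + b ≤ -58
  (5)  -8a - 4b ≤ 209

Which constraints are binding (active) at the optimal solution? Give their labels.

(1) and (4)

Corner points and P = 11a - 7b:
  (159/8, 0) → P = 1749/8
  (565/36, 43/9) → P = 5011/36
  (29/2, 0) → P = 319/2

The minimum is at (565/36, 43/9). Substituting into each constraint, equality holds for (1) and (4); the remaining constraints have slack.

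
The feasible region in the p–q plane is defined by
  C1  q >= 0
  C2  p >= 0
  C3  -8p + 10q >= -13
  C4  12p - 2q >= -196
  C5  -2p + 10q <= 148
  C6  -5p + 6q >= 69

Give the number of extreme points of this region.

Intersecting each pair of boundary lines and keeping only the points that satisfy every inequality leaves:
  (0, 74/5)
  (0, 23/2)
  (99/19, 301/19)

3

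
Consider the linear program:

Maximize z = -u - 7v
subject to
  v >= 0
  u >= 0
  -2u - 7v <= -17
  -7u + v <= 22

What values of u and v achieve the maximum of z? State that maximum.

u = 17/2, v = 0, maximum z = -17/2

Feasible corners and z = -u - 7v:
  (17/2, 0) → z = -17/2
  (0, 17/7) → z = -17
  (0, 22) → z = -154
The feasible region is unbounded (it extends along (1, 7), (1, 0)), but z strictly decreases along every unbounded feasible direction, so there is no improving ray and the maximum is attained at a vertex.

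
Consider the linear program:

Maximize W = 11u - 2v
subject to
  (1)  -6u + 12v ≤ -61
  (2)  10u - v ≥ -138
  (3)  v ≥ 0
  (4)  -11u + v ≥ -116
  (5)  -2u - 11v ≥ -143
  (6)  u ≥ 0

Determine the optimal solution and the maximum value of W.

Extreme points and W = 11u - 2v:
  (61/6, 0) → W = 671/6
  (1331/126, 25/126) → W = 14591/126
  (116/11, 0) → W = 116

u = 116/11, v = 0, maximum W = 116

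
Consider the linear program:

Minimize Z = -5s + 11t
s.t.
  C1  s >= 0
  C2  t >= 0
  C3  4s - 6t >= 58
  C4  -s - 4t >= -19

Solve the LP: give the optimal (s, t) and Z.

s = 19, t = 0, minimum Z = -95

Feasible corners and Z = -5s + 11t:
  (29/2, 0) → Z = -145/2
  (19, 0) → Z = -95
  (173/11, 9/11) → Z = -766/11

At the optimal vertex, t = 0 and -s - 4t = -19.
Solving simultaneously gives s = 19, t = 0.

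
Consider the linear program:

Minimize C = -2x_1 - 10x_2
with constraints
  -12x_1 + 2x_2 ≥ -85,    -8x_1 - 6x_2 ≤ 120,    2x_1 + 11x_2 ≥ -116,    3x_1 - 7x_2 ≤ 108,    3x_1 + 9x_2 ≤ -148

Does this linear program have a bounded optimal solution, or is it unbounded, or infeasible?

infeasible

The boundaries -12x_1 + 2x_2 = -85 and 2x_1 + 11x_2 = -116 meet at (703/136, -781/68), but that point violates 3x_1 + 9x_2 ≤ -148. Every candidate vertex is excluded by some other constraint, so the feasible region is empty.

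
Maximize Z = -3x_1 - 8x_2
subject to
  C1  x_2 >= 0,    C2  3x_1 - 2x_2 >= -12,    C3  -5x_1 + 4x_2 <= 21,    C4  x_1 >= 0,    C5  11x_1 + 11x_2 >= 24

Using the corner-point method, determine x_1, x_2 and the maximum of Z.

Extreme points and Z = -3x_1 - 8x_2:
  (24/11, 0) → Z = -72/11
  (0, 21/4) → Z = -42
  (0, 24/11) → Z = -192/11
The feasible region is unbounded (it extends along (4, 5), (1, 0)), but Z strictly decreases along every unbounded feasible direction, so there is no improving ray and the maximum is attained at a vertex.

x_1 = 24/11, x_2 = 0, maximum Z = -72/11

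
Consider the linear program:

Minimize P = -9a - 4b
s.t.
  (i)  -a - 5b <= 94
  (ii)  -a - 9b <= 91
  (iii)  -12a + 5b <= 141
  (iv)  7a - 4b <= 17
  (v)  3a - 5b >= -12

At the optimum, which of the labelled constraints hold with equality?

Vertices and P = -9a - 4b:
  (-1724/113, -951/113) → P = 19320/113
  (-211/67, -654/67) → P = 4515/67
  (-43/3, -31/5) → P = 769/5
  (133/23, 135/23) → P = -1737/23

The minimum is at (133/23, 135/23). Substituting into each constraint, equality holds for (iv) and (v); the remaining constraints have slack.

(iv) and (v)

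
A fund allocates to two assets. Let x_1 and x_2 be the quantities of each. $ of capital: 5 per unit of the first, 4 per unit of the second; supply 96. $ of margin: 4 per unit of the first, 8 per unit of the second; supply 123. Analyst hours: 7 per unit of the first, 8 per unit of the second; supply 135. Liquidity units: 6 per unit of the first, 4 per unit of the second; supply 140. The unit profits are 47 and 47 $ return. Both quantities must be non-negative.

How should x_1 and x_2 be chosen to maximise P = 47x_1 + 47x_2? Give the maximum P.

Vertices and P = 47x_1 + 47x_2:
  (0, 0) → P = 0
  (0, 123/8) → P = 5781/8
  (96/5, 0) → P = 4512/5
  (19, 1/4) → P = 3619/4
  (4, 107/8) → P = 6533/8

The binding constraints are 5x_1 + 4x_2 = 96 and 7x_1 + 8x_2 = 135.
Solving simultaneously gives x_1 = 19, x_2 = 1/4.

x_1 = 19, x_2 = 1/4, maximum P = 3619/4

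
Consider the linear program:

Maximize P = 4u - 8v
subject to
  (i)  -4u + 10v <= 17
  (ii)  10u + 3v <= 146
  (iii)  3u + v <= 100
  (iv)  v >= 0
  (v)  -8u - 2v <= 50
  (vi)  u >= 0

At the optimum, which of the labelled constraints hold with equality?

Vertices and P = 4u - 8v:
  (1409/112, 377/56) → P = -99/28
  (0, 17/10) → P = -68/5
  (73/5, 0) → P = 292/5
  (0, 0) → P = 0

The maximum is at (73/5, 0). Substituting into each constraint, equality holds for (ii) and (iv); the remaining constraints have slack.

(ii) and (iv)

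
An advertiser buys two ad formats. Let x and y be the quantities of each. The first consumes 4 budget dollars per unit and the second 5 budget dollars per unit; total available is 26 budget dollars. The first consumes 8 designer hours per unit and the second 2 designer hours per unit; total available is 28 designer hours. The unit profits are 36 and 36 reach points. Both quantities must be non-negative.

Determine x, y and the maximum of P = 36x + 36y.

x = 11/4, y = 3, maximum P = 207

Vertices and P = 36x + 36y:
  (0, 0) → P = 0
  (0, 26/5) → P = 936/5
  (7/2, 0) → P = 126
  (11/4, 3) → P = 207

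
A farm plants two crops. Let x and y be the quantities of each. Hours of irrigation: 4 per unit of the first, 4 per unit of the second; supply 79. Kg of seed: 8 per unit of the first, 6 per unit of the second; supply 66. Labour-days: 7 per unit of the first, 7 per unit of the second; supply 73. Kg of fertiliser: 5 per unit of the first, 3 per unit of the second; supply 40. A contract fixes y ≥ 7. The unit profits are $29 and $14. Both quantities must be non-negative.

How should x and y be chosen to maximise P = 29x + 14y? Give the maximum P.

x = 3, y = 7, maximum P = 185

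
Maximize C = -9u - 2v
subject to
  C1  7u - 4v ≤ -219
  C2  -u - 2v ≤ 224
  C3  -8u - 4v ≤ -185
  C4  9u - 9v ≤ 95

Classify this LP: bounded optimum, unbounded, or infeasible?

From the feasible point (-34/15, 3047/60), moving in the direction (-4, 8) keeps every constraint satisfied while C increases without bound.

unbounded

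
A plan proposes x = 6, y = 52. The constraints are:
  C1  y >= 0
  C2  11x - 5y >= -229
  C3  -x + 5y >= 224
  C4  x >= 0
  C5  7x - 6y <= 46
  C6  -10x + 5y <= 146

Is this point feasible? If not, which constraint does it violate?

Constraint C6: -10x + 5y = 200, which is not ≤ 146. All other constraints are satisfied.

not feasible — violates C6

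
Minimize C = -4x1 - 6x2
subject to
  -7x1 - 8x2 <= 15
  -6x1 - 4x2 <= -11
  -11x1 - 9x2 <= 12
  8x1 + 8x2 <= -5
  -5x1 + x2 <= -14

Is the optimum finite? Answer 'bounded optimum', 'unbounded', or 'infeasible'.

Vertices and C = -4x1 - 6x2:
  (37/5, -167/20) → C = 41/2
  (10, -85/8) → C = 95/4
  (27/4, -59/8) → C = 69/4
The feasible region has finitely many vertices and no improving ray; the minimum is 69/4 at (27/4, -59/8).

bounded optimum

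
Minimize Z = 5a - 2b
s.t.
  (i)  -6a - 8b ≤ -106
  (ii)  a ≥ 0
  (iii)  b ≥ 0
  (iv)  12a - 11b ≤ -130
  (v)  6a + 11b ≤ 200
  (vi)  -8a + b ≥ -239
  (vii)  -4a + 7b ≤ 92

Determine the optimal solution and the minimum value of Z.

The binding constraints are -6a - 8b = -106 and -4a + 7b = 92.
Solving simultaneously gives a = 3/37, b = 488/37.

a = 3/37, b = 488/37, minimum Z = -961/37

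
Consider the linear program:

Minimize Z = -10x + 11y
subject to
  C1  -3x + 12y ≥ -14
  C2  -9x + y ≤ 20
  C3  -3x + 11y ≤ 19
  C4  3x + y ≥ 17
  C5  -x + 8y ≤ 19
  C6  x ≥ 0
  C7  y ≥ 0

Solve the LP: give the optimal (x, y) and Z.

x = 85/3, y = 71/12, minimum Z = -873/4

Feasible corners and Z = -10x + 11y:
  (218/39, 3/13) → Z = -2081/39
  (85/3, 71/12) → Z = -873/4
  (117/25, 74/25) → Z = -356/25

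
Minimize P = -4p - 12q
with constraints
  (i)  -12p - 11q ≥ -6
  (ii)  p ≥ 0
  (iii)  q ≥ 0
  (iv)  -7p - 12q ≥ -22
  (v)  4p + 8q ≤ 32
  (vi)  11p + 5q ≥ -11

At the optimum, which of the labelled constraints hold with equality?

Corner points and P = -4p - 12q:
  (0, 6/11) → P = -72/11
  (1/2, 0) → P = -2
  (0, 0) → P = 0

The minimum is at (0, 6/11). Substituting into each constraint, equality holds for (i) and (ii); the remaining constraints have slack.

(i) and (ii)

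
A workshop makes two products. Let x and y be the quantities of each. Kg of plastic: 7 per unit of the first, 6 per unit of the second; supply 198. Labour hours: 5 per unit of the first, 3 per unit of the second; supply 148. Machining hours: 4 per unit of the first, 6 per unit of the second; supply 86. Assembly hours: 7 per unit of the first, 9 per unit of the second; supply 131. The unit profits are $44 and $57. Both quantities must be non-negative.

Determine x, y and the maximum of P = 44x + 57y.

The optimum lies where 4x + 6y = 86 and 7x + 9y = 131.
Solving simultaneously gives x = 2, y = 13.

x = 2, y = 13, maximum P = 829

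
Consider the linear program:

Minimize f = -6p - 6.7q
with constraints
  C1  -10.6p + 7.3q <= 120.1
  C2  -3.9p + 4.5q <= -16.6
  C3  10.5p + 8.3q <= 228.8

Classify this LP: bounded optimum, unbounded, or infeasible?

bounded optimum

Extreme points and f = -6p - 6.7q:
  (-66163/1923, -64435/1923) → f = 1657385/3846
  (58369/3981, 11967/1327) → f = -1969169/13270
The feasible region has finitely many vertices and no improving ray; the minimum is -1969169/13270 at (58369/3981, 11967/1327).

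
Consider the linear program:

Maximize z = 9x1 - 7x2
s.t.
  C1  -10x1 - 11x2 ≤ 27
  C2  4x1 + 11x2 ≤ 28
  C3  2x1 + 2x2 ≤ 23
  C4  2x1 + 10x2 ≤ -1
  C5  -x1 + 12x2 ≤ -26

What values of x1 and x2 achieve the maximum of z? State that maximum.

x1 = 307/2, x2 = -142, maximum z = 4751/2

Extreme points and z = 9x1 - 7x2:
  (307/2, -142) → z = 4751/2
  (-38/131, -287/131) → z = 1667/131
  (29/2, -3) → z = 303/2
  (124/17, -53/34) → z = 2603/34

The optimum lies where -10x1 - 11x2 = 27 and 2x1 + 2x2 = 23.
Solving simultaneously gives x1 = 307/2, x2 = -142.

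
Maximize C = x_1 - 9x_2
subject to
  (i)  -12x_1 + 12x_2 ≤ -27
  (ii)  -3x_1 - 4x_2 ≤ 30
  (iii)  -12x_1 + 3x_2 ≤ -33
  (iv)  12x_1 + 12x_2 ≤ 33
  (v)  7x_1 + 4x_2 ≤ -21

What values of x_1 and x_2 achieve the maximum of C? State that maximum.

x_1 = 9/4, x_2 = -147/16, maximum C = 1359/16

At the optimal vertex, -3x_1 - 4x_2 = 30 and 7x_1 + 4x_2 = -21.
Solving simultaneously gives x_1 = 9/4, x_2 = -147/16.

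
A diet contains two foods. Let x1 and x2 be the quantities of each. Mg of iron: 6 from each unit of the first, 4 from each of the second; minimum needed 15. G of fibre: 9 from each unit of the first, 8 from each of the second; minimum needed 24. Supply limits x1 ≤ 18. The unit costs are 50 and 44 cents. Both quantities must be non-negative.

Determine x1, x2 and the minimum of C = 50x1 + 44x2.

Corner points and C = 50x1 + 44x2:
  (0, 15/4) → C = 165
  (8/3, 0) → C = 400/3
  (18, 0) → C = 900
  (2, 3/4) → C = 133
The feasible region is unbounded (it extends along (0, 1)), but C strictly increases along every unbounded feasible direction, so there is no improving ray and the minimum is attained at a vertex.

The optimum lies where 6x1 + 4x2 = 15 and 9x1 + 8x2 = 24.
Solving simultaneously gives x1 = 2, x2 = 3/4.

x1 = 2, x2 = 3/4, minimum C = 133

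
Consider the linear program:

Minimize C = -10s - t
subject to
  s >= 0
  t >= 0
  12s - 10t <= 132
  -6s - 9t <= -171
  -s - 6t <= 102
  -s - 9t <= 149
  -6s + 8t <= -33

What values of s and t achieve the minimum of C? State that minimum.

s = 121/6, t = 11, minimum C = -638/3

Feasible corners and C = -10s - t:
  (69/4, 15/2) → C = -180
  (121/6, 11) → C = -638/3
  (555/34, 138/17) → C = -2913/17

At the optimal vertex, 12s - 10t = 132 and -6s + 8t = -33.
Solving simultaneously gives s = 121/6, t = 11.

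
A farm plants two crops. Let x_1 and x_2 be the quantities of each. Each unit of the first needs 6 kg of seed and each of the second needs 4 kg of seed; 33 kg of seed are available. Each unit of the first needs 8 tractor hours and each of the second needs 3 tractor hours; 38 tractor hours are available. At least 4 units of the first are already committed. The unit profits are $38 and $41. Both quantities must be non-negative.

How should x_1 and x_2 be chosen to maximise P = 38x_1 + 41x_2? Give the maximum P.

x_1 = 4, x_2 = 2, maximum P = 234

Vertices and P = 38x_1 + 41x_2:
  (19/4, 0) → P = 361/2
  (4, 0) → P = 152
  (4, 2) → P = 234

The optimum lies where 8x_1 + 3x_2 = 38 and x_1 = 4.
Solving simultaneously gives x_1 = 4, x_2 = 2.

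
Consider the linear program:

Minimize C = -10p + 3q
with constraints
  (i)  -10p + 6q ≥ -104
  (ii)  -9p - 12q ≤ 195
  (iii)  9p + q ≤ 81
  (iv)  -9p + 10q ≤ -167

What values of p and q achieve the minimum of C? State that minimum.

Corner points and C = -10p + 3q:
  (13/29, -481/29) → C = -1573/29
  (19/23, -367/23) → C = -1291/23
  (3/11, -181/11) → C = -573/11

The optimum lies where -10p + 6q = -104 and -9p + 10q = -167.
Solving simultaneously gives p = 19/23, q = -367/23.

p = 19/23, q = -367/23, minimum C = -1291/23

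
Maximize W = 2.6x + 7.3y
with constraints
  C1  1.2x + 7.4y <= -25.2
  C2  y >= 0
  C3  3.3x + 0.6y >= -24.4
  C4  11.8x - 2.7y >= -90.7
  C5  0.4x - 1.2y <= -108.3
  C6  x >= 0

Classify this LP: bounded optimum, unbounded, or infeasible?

The boundaries 11.8x - 2.7y = -90.7 and 0.4x - 1.2y = -108.3 meet at (6119/436, 62083/654), but that point violates 1.2x + 7.4y ≤ -25.2. Every candidate vertex is excluded by some other constraint, so the feasible region is empty.

infeasible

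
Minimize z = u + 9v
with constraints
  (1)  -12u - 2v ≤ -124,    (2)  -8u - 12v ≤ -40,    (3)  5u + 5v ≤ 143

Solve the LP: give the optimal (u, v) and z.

u = 379/5, v = -236/5, minimum z = -349

The binding constraints are -8u - 12v = -40 and 5u + 5v = 143.
Solving simultaneously gives u = 379/5, v = -236/5.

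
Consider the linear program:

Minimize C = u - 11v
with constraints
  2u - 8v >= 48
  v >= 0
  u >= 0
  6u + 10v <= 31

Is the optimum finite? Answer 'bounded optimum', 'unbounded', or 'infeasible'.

The boundaries 2u - 8v = 48 and v = 0 meet at (24, 0), but that point violates 6u + 10v ≤ 31. Every candidate vertex is excluded by some other constraint, so the feasible region is empty.

infeasible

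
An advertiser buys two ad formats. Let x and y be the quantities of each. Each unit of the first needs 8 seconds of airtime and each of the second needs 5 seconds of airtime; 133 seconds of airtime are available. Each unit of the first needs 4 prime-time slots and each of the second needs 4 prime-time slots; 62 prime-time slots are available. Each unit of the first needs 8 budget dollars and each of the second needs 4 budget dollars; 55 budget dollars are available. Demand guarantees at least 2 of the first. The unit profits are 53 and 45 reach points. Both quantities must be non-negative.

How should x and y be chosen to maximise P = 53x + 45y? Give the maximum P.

Feasible corners and P = 53x + 45y:
  (55/8, 0) → P = 2915/8
  (2, 0) → P = 106
  (2, 39/4) → P = 2179/4

The optimum lies where 8x + 4y = 55 and x = 2.
Solving simultaneously gives x = 2, y = 39/4.

x = 2, y = 39/4, maximum P = 2179/4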